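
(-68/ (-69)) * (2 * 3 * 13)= 1768/ 23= 76.87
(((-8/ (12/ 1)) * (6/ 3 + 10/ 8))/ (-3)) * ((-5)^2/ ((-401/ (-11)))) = 0.50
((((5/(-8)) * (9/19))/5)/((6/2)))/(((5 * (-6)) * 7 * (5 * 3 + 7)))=1/234080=0.00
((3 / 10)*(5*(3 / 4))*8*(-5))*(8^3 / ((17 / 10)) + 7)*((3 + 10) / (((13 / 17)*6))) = -78585 / 2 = -39292.50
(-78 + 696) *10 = 6180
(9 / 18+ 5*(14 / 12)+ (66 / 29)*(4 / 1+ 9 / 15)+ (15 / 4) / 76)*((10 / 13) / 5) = 2228461 / 859560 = 2.59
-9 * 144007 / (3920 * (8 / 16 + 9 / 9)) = -432021 / 1960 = -220.42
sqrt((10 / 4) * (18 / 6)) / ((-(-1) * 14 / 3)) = 3 * sqrt(30) / 28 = 0.59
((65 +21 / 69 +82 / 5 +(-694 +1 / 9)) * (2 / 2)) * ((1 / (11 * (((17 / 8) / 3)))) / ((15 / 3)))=-460808 / 29325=-15.71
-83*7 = -581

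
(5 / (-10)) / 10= -1 / 20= -0.05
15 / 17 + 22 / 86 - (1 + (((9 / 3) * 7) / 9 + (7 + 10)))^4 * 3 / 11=-10121062667 / 217107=-46617.86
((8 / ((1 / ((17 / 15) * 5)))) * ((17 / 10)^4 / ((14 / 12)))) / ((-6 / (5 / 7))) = -1419857 / 36750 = -38.64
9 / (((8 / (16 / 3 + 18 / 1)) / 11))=1155 / 4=288.75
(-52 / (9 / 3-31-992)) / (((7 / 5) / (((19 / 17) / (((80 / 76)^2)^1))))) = 89167 / 2427600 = 0.04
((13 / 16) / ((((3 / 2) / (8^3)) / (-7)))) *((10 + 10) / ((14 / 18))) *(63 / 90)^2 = -122304 / 5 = -24460.80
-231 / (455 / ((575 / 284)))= -3795 / 3692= -1.03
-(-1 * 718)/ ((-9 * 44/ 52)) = -9334/ 99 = -94.28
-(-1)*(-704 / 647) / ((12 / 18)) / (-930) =176 / 100285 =0.00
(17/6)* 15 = 85/2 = 42.50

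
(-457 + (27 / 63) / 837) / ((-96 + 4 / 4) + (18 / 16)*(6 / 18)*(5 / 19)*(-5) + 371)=-135663040 / 81785781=-1.66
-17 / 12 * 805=-13685 / 12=-1140.42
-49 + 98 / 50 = -1176 / 25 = -47.04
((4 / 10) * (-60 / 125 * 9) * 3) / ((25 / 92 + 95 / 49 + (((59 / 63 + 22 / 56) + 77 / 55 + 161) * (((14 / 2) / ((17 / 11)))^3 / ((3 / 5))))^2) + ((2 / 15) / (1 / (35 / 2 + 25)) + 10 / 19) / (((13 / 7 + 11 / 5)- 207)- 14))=-9887482031666454520704 / 1226371906609737025628965610375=-0.00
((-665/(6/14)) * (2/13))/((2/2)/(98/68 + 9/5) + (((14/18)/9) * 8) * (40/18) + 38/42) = -8725806810/100507121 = -86.82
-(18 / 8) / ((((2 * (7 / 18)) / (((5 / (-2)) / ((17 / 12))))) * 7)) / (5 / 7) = 243 / 238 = 1.02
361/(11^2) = 361/121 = 2.98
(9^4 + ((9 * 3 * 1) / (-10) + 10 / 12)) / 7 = 98387 / 105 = 937.02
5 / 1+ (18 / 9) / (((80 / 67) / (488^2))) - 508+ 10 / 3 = 5975873 / 15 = 398391.53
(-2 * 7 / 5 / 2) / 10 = -7 / 50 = -0.14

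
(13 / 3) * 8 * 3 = 104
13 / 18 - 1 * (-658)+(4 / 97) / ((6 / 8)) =1150225 / 1746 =658.78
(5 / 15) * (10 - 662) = -652 / 3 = -217.33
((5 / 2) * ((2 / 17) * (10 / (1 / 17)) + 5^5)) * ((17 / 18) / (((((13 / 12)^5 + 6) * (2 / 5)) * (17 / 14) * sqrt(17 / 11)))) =44755200 * sqrt(187) / 372857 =1641.43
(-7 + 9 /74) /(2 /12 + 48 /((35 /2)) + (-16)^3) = 0.00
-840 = -840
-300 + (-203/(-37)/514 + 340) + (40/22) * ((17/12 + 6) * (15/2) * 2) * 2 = 93000253/209198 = 444.56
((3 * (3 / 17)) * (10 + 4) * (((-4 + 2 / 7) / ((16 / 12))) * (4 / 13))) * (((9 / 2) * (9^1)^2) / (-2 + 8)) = -6561 / 17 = -385.94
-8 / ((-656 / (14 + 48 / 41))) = 311 / 1681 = 0.19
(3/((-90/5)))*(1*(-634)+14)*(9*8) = 7440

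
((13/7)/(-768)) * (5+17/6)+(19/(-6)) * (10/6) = -170851/32256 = -5.30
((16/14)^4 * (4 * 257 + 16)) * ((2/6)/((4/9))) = 3207168/2401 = 1335.76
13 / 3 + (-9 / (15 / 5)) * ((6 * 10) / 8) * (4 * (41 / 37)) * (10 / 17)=-102523 / 1887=-54.33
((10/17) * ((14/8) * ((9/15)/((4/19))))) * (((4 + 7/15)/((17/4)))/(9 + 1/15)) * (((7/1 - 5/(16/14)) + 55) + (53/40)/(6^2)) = 19.61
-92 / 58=-46 / 29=-1.59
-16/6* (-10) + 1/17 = 1363/51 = 26.73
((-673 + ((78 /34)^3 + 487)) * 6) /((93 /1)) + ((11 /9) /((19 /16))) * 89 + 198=278.38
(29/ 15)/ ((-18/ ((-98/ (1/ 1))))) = 1421/ 135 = 10.53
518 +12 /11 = 5710 /11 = 519.09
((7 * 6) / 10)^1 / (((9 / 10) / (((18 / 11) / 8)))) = 21 / 22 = 0.95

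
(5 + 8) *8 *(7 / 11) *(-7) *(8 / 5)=-40768 / 55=-741.24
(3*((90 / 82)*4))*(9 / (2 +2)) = 1215 / 41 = 29.63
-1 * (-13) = 13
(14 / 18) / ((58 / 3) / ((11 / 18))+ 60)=11 / 1296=0.01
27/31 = 0.87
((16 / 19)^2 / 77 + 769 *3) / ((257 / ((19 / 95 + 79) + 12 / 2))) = 5463700062 / 7143829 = 764.81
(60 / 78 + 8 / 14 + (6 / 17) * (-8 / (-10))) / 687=12554 / 5313945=0.00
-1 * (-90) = 90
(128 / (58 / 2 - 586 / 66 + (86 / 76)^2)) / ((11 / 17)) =9426432 / 1019833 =9.24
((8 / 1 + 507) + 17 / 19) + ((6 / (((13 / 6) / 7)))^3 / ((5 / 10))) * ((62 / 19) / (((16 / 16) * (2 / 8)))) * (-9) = -71415892718 / 41743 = -1710847.15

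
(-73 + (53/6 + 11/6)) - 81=-430/3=-143.33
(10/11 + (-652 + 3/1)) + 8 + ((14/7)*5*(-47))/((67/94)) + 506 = -584805/737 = -793.49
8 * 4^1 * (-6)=-192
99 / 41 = 2.41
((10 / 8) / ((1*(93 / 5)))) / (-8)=-25 / 2976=-0.01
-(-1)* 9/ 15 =0.60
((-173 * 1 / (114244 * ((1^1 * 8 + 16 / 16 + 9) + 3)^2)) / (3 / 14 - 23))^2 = 29929 / 1317859995231335556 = 0.00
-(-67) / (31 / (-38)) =-2546 / 31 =-82.13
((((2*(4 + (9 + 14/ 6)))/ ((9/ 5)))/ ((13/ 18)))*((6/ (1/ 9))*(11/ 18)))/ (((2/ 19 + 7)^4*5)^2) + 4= 28684284173583157484/ 7171062449712890625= 4.00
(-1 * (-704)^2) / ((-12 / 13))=1610752 / 3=536917.33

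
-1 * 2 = -2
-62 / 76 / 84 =-31 / 3192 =-0.01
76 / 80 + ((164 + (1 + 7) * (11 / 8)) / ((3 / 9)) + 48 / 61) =642619 / 1220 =526.74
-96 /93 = -1.03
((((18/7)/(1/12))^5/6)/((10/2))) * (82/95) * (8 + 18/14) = 83536198926336/11176655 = 7474168.16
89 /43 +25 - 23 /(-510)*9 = 200847 /7310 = 27.48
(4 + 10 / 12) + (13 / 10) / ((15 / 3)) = 382 / 75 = 5.09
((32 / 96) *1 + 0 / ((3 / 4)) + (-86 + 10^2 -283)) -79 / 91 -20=-79043 / 273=-289.53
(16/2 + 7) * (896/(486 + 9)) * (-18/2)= -2688/11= -244.36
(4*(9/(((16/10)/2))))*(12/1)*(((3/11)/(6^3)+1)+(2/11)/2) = 12975/22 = 589.77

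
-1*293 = -293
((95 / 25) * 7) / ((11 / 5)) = 133 / 11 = 12.09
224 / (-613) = -224 / 613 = -0.37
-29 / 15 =-1.93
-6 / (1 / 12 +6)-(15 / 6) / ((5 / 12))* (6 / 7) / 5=-5148 / 2555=-2.01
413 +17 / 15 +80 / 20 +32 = 6752 / 15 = 450.13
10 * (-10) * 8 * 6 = -4800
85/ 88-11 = -10.03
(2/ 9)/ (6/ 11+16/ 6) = 11/ 159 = 0.07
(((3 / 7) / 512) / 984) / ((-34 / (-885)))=885 / 39968768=0.00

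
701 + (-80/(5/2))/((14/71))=3771/7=538.71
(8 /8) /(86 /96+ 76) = 48 /3691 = 0.01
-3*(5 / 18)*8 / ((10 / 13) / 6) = -52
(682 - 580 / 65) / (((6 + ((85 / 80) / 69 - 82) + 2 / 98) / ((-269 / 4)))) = 595.87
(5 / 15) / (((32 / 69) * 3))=23 / 96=0.24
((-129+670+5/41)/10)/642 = 11093/131610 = 0.08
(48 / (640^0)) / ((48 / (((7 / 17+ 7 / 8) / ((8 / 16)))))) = 175 / 68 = 2.57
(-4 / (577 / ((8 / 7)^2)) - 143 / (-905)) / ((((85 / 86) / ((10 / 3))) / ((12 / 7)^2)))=31466579904 / 21314025145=1.48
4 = 4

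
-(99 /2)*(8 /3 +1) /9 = -121 /6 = -20.17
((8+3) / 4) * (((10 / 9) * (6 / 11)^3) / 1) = 60 / 121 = 0.50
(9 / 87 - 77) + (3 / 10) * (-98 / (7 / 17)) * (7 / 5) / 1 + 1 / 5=-128076 / 725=-176.66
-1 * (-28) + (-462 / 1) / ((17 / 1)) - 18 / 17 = -4 / 17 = -0.24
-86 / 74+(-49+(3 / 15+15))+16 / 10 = -6172 / 185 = -33.36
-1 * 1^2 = -1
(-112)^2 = 12544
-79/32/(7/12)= -237/56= -4.23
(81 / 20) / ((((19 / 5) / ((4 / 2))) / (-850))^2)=292612500 / 361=810560.94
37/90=0.41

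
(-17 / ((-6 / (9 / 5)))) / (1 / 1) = 51 / 10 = 5.10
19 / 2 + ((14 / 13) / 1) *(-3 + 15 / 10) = 205 / 26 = 7.88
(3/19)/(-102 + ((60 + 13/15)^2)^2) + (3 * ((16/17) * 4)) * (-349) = -884626895614750797/224430772825553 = -3941.65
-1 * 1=-1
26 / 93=0.28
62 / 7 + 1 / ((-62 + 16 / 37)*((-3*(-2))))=8.85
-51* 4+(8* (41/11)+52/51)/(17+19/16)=-33026404/163251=-202.30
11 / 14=0.79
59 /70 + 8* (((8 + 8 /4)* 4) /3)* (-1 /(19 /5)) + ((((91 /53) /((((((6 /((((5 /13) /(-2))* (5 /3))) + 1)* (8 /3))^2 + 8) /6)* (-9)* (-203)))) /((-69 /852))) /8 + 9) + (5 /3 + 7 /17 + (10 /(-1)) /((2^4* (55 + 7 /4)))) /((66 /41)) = -1918071147496165931527 /113207178621648074040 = -16.94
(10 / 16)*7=35 / 8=4.38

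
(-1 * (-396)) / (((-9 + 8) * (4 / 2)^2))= -99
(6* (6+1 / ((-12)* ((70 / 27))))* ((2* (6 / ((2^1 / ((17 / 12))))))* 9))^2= 588272126121 / 78400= 7503471.00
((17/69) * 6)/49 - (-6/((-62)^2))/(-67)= 4374935/145128298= 0.03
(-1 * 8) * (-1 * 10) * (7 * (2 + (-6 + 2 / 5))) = -2016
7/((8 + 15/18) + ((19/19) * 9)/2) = 21/40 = 0.52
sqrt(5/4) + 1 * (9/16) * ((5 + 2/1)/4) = 63/64 + sqrt(5)/2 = 2.10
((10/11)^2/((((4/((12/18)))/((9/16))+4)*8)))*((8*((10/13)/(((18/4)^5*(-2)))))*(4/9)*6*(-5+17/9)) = 896000/9195523623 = 0.00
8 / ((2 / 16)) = 64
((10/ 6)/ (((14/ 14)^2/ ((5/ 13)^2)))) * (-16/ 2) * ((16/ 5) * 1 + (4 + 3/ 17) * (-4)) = 229600/ 8619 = 26.64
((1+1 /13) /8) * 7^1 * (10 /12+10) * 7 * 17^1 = 29155 /24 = 1214.79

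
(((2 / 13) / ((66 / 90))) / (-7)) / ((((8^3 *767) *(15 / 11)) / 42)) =-0.00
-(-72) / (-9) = -8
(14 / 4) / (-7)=-1 / 2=-0.50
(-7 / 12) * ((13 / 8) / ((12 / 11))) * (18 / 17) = -1001 / 1088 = -0.92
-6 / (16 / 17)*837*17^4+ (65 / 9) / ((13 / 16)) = -32087347703 / 72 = -445657606.99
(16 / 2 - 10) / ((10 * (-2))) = 1 / 10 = 0.10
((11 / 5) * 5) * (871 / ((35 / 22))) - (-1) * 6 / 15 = 210796 / 35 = 6022.74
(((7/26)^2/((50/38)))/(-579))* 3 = -931/3261700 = -0.00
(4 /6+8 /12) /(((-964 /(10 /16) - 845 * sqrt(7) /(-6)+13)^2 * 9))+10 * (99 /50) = 51693720000 * sqrt(7) /3921206095472195401+1164598214815466632097 /58818091432082931015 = 19.80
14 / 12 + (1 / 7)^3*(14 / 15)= 573 / 490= 1.17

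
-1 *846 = -846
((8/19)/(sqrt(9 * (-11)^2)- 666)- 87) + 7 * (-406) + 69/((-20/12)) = -178625044/60135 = -2970.40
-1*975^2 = -950625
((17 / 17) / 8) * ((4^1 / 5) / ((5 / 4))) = 2 / 25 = 0.08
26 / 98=13 / 49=0.27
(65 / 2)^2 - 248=3233 / 4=808.25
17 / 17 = 1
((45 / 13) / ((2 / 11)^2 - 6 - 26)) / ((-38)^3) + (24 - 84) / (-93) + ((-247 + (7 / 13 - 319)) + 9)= -47541583065829 / 85534693088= -555.82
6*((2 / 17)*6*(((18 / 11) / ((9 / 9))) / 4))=324 / 187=1.73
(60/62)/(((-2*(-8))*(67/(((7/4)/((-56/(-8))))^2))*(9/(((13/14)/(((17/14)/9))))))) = 195/4519552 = 0.00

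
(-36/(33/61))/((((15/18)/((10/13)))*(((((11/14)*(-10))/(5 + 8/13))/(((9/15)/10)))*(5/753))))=5069900808/12780625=396.69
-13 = -13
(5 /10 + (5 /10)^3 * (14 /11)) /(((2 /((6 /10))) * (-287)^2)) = 87 /36242360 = 0.00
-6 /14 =-0.43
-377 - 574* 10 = -6117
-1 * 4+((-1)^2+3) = 0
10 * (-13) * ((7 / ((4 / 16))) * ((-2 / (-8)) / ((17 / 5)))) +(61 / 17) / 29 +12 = -125973 / 493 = -255.52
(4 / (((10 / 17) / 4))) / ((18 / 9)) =68 / 5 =13.60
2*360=720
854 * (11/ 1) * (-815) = -7656110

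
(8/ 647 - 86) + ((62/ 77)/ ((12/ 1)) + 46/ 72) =-152951269/ 1793484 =-85.28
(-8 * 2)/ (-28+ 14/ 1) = 8/ 7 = 1.14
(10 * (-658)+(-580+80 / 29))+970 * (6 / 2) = -123170 / 29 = -4247.24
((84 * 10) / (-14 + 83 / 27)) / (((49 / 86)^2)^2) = -35446128768 / 48589037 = -729.51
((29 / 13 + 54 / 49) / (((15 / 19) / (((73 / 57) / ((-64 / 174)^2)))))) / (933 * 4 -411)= 130337339 / 10831242240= 0.01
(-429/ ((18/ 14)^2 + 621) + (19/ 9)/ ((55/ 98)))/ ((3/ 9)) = 68747/ 7458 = 9.22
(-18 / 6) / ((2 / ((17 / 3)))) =-17 / 2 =-8.50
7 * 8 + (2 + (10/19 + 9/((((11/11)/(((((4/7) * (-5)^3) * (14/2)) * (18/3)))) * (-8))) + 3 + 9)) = 65465/19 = 3445.53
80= 80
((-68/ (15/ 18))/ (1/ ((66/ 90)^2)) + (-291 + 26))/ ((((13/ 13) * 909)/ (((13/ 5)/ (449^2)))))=-1505803/ 343603704375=-0.00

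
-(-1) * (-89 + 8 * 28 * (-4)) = -985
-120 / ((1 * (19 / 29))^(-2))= -43320 / 841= -51.51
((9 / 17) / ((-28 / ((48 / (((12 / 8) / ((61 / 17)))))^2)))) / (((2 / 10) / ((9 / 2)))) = -192896640 / 34391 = -5608.93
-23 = -23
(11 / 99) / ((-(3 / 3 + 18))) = -1 / 171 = -0.01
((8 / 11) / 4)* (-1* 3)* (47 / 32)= -141 / 176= -0.80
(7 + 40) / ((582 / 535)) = 25145 / 582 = 43.20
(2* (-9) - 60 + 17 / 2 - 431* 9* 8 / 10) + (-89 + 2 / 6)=-97841 / 30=-3261.37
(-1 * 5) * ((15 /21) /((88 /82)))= -1025 /308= -3.33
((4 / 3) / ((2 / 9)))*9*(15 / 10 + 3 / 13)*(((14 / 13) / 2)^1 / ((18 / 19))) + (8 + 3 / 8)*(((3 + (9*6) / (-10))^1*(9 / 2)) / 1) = -126171 / 3380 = -37.33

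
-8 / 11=-0.73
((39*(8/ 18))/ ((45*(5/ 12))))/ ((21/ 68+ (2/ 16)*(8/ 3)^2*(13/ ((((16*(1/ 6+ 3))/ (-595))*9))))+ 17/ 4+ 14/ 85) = -403104/ 4515055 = -0.09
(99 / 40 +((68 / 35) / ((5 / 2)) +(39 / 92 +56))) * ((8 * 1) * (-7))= -1921569 / 575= -3341.86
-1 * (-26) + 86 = 112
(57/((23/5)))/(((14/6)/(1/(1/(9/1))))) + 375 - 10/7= 67840/161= 421.37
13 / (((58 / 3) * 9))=13 / 174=0.07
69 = 69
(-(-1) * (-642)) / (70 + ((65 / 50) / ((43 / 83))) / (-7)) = -1932420 / 209621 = -9.22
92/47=1.96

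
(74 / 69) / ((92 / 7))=259 / 3174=0.08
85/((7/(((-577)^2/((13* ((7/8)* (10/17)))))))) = 604185.12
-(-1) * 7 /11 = 7 /11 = 0.64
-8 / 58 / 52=-1 / 377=-0.00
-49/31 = -1.58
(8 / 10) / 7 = 4 / 35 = 0.11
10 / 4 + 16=37 / 2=18.50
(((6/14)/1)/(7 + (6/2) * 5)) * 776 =1164/77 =15.12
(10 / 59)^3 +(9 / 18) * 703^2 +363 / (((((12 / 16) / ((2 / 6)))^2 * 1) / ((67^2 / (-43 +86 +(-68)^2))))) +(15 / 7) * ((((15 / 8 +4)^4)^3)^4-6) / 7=2501917496939284125858581000000000000.00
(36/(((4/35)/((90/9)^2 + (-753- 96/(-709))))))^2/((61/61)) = 21259831430475225/502681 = 42292888393.39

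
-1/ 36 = -0.03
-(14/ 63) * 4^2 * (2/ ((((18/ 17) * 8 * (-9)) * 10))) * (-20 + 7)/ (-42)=221/ 76545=0.00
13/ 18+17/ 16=257/ 144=1.78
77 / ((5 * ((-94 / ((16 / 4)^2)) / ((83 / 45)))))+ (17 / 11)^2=-3130313 / 1279575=-2.45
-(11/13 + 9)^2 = -16384/169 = -96.95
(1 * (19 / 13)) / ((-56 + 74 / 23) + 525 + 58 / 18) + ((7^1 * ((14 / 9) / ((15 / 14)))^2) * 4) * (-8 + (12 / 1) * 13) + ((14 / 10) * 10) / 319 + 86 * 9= 70730316249514483 / 7438190245200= 9509.08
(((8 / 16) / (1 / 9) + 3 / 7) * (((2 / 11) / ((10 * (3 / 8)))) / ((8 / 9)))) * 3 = 621 / 770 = 0.81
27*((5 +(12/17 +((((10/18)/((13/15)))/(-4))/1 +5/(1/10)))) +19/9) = 1376151/884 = 1556.73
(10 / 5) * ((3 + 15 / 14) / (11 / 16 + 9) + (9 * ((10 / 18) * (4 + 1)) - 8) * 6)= 222252 / 1085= 204.84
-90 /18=-5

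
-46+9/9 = -45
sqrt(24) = 2*sqrt(6) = 4.90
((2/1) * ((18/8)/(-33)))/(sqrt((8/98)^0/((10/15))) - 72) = sqrt(6)/76010+72/38005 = 0.00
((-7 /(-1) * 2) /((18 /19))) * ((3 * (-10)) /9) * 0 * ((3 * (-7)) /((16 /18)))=0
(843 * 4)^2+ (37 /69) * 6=261518906 /23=11370387.22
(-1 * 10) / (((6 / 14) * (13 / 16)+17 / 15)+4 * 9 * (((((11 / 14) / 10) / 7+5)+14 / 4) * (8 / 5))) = -588000 / 28913611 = -0.02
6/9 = 2/3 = 0.67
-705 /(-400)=141 /80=1.76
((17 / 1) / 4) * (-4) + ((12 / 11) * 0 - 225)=-242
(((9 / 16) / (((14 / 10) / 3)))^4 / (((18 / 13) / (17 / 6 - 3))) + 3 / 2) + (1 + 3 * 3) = 7078264681 / 629407744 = 11.25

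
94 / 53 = 1.77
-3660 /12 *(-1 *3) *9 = 8235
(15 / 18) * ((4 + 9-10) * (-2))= -5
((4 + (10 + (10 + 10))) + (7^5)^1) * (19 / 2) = 319979 / 2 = 159989.50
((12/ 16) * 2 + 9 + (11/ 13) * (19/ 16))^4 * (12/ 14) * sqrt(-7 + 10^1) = 26009.46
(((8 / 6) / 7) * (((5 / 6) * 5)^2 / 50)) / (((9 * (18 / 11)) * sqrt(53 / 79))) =275 * sqrt(4187) / 3245508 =0.01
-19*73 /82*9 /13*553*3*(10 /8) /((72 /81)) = -931918365 /34112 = -27319.37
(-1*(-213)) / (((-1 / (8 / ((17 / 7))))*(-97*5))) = 1.45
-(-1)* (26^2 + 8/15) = 10148/15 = 676.53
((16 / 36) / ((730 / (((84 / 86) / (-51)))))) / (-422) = 14 / 506681685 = 0.00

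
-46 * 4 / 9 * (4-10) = 368 / 3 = 122.67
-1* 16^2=-256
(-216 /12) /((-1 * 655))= 18 /655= 0.03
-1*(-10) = 10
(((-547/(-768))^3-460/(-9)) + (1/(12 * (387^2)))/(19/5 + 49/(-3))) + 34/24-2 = 6009859756851079/118097222565888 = 50.89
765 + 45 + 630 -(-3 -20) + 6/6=1464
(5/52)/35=1/364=0.00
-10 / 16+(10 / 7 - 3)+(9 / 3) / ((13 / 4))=-927 / 728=-1.27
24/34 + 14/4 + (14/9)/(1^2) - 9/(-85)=8977/1530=5.87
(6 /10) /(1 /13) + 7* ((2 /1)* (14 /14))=109 /5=21.80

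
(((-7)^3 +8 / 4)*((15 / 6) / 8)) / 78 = -1705 / 1248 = -1.37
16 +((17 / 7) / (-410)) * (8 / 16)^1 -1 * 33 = -97597 / 5740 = -17.00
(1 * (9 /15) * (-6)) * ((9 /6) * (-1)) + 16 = 107 /5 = 21.40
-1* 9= -9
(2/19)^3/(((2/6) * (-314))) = -12/1076863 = -0.00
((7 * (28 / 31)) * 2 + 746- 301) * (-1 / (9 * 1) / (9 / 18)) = -9458 / 93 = -101.70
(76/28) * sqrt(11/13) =19 * sqrt(143)/91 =2.50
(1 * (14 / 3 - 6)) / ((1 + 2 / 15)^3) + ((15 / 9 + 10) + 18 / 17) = 174061 / 14739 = 11.81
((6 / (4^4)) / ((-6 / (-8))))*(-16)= -1 / 2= -0.50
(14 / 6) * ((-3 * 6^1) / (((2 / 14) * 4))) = -147 / 2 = -73.50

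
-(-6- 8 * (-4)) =-26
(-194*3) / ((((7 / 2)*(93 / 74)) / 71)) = -2038552 / 217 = -9394.25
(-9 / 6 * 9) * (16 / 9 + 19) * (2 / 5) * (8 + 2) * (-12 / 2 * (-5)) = -33660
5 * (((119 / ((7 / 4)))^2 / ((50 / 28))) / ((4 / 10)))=32368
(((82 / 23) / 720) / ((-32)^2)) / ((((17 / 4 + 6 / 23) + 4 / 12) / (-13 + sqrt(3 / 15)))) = -533 / 41072640 + 41 *sqrt(5) / 205363200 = -0.00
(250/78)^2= 15625/1521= 10.27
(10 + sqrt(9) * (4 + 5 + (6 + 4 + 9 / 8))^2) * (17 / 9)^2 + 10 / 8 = 22664947 / 5184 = 4372.10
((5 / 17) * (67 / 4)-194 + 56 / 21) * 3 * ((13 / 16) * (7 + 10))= -494351 / 64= -7724.23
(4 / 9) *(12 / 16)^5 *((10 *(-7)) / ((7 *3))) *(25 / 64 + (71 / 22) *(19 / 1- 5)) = -1443735 / 90112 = -16.02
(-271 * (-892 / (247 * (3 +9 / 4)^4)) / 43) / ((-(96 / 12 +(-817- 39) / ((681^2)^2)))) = -10269695260489792 / 2742306674340789647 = -0.00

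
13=13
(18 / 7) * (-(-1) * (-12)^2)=2592 / 7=370.29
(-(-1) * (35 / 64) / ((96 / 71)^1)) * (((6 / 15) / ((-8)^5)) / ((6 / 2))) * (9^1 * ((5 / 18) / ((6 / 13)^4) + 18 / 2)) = -175320229 / 782757789696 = -0.00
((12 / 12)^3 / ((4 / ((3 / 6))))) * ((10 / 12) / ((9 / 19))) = 95 / 432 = 0.22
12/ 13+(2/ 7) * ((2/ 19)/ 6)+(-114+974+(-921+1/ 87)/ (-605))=78488086384/ 91005915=862.45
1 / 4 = 0.25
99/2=49.50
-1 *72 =-72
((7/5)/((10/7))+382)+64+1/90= 446.99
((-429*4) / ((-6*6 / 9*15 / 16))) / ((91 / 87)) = 15312 / 35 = 437.49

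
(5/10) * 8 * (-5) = -20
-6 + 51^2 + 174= 2769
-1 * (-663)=663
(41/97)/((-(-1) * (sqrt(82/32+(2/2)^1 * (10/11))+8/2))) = 28864/213885 - 164 * sqrt(6721)/213885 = 0.07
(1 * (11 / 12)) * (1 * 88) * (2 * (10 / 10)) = 484 / 3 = 161.33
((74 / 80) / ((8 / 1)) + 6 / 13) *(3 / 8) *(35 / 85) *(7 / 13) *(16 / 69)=0.01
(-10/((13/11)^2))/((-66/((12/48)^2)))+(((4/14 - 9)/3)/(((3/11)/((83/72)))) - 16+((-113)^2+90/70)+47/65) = 13954826771/1095120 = 12742.74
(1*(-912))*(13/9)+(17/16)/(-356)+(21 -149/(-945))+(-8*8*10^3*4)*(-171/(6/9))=353443949113279/5382720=65662703.82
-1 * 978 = -978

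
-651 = -651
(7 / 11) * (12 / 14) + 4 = 50 / 11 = 4.55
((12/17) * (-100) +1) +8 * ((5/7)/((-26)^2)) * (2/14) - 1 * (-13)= -7966152/140777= -56.59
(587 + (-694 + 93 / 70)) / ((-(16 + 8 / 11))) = 81367 / 12880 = 6.32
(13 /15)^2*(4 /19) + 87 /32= 2.88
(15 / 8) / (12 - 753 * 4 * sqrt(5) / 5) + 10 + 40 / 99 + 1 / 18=2087432981 / 199571328 - 1255 * sqrt(5) / 2015872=10.46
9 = 9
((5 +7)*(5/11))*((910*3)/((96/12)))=20475/11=1861.36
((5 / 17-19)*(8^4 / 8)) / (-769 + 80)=3072 / 221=13.90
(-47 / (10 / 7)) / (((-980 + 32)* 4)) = 329 / 37920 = 0.01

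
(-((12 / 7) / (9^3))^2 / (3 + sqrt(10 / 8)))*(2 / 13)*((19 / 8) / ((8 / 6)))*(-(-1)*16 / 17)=-1216 / 2202521139 + 608*sqrt(5) / 6607563417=-0.00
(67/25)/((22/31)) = 2077/550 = 3.78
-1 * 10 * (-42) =420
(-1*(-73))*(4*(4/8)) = 146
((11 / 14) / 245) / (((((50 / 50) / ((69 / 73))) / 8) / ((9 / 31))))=27324 / 3881045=0.01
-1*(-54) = 54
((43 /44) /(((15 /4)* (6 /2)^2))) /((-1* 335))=-43 /497475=-0.00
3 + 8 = 11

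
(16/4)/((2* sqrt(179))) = 2* sqrt(179)/179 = 0.15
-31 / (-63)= 31 / 63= 0.49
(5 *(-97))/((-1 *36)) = 485/36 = 13.47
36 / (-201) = -12 / 67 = -0.18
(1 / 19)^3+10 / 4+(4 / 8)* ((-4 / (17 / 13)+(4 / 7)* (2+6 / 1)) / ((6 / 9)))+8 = 18992809 / 1632442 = 11.63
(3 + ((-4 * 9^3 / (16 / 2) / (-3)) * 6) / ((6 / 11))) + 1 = 2681 / 2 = 1340.50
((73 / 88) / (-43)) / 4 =-73 / 15136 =-0.00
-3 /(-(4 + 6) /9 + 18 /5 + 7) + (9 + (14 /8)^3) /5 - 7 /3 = 91159 /409920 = 0.22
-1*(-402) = 402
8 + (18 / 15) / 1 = 46 / 5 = 9.20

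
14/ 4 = 7/ 2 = 3.50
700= 700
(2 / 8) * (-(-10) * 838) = 2095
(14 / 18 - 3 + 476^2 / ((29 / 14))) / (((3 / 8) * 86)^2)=456767936 / 4343301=105.17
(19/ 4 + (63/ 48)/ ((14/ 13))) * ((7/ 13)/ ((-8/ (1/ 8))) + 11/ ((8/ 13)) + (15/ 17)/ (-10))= 48028287/ 452608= 106.11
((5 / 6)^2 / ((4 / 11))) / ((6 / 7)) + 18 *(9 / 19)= 176543 / 16416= 10.75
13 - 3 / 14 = 179 / 14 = 12.79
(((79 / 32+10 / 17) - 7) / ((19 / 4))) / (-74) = 2145 / 191216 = 0.01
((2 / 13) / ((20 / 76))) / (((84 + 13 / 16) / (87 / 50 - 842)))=-12771952 / 2205125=-5.79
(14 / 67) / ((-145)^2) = 14 / 1408675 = 0.00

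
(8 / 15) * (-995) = -530.67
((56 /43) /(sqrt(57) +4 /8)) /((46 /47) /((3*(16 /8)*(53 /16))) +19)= -836976 /1389527155 +1673952*sqrt(57) /1389527155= 0.01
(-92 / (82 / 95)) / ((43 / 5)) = -21850 / 1763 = -12.39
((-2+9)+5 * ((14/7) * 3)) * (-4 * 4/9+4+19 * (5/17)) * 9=44215/17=2600.88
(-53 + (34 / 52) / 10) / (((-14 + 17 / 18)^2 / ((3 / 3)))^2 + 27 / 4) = -361196172 / 198283098845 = -0.00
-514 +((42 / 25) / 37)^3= -406806832162 / 791453125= -514.00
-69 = -69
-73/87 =-0.84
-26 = -26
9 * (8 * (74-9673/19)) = -595224/19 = -31327.58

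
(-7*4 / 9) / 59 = -28 / 531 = -0.05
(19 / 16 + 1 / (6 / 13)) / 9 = 161 / 432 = 0.37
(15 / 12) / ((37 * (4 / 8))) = 5 / 74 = 0.07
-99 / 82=-1.21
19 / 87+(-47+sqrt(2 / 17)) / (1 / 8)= -32693 / 87+8 * sqrt(34) / 17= -373.04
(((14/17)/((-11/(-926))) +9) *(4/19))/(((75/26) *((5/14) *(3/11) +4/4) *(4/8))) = 3280928/314925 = 10.42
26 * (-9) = -234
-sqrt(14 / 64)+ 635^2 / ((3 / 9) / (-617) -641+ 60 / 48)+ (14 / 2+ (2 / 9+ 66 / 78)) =-344829457228 / 554195421 -sqrt(14) / 8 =-622.68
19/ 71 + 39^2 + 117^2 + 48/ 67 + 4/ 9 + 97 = 655399748/ 42813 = 15308.43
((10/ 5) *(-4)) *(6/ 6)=-8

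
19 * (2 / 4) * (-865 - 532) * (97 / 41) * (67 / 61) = -34486.80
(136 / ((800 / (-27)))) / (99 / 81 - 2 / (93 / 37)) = -7533 / 700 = -10.76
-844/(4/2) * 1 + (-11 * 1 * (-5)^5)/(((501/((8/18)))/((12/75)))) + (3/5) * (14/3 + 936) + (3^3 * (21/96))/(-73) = 7752212083/52665120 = 147.20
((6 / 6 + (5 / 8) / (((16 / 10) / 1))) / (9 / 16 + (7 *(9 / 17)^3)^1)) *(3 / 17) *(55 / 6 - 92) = -12783337 / 1006920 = -12.70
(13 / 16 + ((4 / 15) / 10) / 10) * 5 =4891 / 1200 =4.08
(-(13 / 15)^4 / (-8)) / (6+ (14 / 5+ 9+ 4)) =28561 / 8829000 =0.00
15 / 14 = 1.07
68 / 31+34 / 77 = 2.64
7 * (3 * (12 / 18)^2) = 28 / 3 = 9.33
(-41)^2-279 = 1402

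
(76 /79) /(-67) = -76 /5293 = -0.01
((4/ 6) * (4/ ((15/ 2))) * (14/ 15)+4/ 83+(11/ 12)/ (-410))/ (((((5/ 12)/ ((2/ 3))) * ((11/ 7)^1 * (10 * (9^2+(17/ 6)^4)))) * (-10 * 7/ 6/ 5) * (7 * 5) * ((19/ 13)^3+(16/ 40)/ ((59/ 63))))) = -9256447907928/ 10144012860101016875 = -0.00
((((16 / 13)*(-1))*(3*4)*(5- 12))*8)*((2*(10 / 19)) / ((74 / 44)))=4730880 / 9139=517.66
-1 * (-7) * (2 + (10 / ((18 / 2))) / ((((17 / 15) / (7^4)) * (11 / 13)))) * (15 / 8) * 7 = 95658535 / 374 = 255771.48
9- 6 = 3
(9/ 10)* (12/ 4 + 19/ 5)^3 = 176868/ 625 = 282.99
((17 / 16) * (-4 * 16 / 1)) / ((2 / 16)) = -544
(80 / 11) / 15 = 16 / 33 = 0.48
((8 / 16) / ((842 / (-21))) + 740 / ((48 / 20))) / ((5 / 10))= 1557637 / 2526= 616.64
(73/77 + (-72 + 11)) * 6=-27744/77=-360.31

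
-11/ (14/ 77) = -121/ 2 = -60.50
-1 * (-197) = 197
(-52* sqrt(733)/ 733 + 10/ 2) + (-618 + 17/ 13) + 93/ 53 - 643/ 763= -321091488/ 525707 - 52* sqrt(733)/ 733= -612.70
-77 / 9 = -8.56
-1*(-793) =793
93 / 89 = 1.04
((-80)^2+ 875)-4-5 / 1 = 7266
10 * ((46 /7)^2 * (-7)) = -21160 /7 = -3022.86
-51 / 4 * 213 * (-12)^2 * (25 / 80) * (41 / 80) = -4008447 / 64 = -62631.98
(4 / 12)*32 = 32 / 3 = 10.67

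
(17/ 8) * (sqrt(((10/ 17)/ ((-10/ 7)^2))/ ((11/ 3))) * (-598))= -2093 * sqrt(5610)/ 440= -356.29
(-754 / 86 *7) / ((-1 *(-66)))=-2639 / 2838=-0.93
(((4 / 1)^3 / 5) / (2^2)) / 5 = 16 / 25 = 0.64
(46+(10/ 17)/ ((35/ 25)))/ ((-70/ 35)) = -2762/ 119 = -23.21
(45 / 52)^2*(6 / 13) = 6075 / 17576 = 0.35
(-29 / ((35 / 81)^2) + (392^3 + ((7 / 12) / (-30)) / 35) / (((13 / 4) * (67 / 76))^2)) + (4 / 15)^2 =12274527222222367 / 1672803405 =7337698.61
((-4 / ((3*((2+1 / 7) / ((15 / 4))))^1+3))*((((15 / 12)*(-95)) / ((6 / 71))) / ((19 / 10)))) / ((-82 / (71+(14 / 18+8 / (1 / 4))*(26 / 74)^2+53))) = -98012065375 / 100021878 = -979.91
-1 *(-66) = 66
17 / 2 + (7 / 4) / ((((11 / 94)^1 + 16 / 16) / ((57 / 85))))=4059 / 425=9.55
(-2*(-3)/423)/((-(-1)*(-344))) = -1/24252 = -0.00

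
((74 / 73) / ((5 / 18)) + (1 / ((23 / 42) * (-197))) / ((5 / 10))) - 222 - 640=-1419583898 / 1653815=-858.37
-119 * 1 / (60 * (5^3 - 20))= -17 / 900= -0.02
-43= -43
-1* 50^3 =-125000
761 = 761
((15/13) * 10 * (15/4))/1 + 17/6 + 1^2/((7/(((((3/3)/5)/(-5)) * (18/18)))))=314611/6825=46.10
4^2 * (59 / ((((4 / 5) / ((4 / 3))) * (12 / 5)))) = 5900 / 9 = 655.56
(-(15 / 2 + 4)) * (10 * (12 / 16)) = -86.25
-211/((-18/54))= 633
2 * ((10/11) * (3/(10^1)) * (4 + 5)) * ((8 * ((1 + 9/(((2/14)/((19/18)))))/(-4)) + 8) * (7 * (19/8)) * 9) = -4104513/44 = -93284.39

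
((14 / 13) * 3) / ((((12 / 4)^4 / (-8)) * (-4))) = 28 / 351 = 0.08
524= 524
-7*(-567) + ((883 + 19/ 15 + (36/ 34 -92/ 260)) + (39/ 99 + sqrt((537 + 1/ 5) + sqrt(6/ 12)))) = sqrt(50*sqrt(2) + 53720)/ 10 + 177014441/ 36465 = 4877.56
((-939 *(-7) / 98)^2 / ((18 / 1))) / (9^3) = 97969 / 285768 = 0.34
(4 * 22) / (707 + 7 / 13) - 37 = -169591 / 4599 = -36.88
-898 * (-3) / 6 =449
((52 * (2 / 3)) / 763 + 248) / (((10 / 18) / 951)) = 1619864928 / 3815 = 424604.18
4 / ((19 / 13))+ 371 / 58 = 10065 / 1102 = 9.13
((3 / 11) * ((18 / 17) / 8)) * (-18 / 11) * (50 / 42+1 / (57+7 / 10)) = -1185435 / 16616446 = -0.07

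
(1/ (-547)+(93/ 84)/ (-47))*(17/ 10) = -310641/ 7198520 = -0.04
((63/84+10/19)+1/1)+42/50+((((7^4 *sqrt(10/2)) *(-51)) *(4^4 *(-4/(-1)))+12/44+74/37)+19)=509731/20900-125389824 *sqrt(5)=-280380145.76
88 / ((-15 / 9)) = -264 / 5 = -52.80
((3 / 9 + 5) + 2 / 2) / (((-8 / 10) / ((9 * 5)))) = -1425 / 4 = -356.25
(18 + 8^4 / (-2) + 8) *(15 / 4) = -15165 / 2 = -7582.50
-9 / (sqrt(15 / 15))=-9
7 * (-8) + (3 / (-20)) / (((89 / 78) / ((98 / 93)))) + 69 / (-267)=-777996 / 13795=-56.40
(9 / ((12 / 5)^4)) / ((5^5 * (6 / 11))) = 11 / 69120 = 0.00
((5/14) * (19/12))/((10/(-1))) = -19/336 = -0.06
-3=-3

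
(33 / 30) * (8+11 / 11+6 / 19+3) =1287 / 95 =13.55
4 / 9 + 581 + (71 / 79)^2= 32704522 / 56169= 582.25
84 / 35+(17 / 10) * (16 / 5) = 196 / 25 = 7.84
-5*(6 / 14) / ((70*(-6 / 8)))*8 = 16 / 49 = 0.33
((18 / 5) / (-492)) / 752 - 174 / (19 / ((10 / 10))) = -9.16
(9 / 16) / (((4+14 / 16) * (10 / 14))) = 21 / 130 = 0.16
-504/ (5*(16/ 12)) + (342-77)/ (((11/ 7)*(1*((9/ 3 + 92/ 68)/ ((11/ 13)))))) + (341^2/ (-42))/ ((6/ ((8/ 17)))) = -259.96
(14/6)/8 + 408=9799/24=408.29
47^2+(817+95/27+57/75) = 2045438/675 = 3030.28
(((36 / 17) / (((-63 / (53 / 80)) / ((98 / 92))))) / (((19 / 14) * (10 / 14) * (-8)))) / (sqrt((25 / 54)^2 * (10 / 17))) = 490833 * sqrt(170) / 742900000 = 0.01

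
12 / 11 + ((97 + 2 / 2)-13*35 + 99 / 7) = -26316 / 77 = -341.77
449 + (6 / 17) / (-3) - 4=7563 / 17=444.88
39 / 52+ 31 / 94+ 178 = 33667 / 188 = 179.08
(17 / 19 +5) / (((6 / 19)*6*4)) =7 / 9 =0.78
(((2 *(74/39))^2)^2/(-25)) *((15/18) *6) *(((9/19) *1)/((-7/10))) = 959570432/34187517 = 28.07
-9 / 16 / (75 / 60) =-9 / 20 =-0.45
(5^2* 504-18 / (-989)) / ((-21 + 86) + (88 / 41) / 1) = 510918138 / 2722717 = 187.65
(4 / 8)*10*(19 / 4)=23.75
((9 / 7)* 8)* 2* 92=13248 / 7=1892.57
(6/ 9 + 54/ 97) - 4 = -808/ 291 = -2.78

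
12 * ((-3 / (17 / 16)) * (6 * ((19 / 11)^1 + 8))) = -369792 / 187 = -1977.50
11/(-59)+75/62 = 3743/3658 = 1.02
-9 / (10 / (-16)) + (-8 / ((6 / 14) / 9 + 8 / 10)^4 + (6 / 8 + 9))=10856402403 / 1254844820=8.65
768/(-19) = -768/19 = -40.42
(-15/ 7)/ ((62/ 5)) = -0.17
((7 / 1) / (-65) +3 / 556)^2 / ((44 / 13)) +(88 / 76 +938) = 939.16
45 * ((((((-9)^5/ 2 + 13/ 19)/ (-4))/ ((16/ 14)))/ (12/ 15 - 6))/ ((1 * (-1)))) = 1767000375/ 31616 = 55889.43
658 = 658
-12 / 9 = -4 / 3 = -1.33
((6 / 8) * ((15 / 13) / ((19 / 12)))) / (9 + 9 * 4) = 3 / 247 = 0.01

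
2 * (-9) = -18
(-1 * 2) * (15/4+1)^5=-2476099/512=-4836.13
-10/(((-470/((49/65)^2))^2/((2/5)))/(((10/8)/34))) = -5764801/26813780825000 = -0.00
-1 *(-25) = 25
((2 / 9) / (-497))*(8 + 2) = -20 / 4473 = -0.00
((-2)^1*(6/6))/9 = -2/9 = -0.22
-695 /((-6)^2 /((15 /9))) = -32.18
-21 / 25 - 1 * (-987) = 24654 / 25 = 986.16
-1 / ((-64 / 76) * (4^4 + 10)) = 1 / 224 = 0.00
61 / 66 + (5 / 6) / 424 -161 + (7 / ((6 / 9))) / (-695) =-3113549807 / 19448880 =-160.09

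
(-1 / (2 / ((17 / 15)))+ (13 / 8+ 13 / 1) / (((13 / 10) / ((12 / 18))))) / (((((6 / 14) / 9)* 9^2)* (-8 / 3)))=-91 / 135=-0.67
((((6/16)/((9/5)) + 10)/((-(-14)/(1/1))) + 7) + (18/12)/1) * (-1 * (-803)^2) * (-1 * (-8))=-285650387/6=-47608397.83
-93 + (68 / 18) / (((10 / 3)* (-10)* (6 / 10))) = -8387 / 90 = -93.19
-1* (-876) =876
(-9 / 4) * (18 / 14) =-81 / 28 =-2.89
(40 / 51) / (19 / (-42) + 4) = 560 / 2533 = 0.22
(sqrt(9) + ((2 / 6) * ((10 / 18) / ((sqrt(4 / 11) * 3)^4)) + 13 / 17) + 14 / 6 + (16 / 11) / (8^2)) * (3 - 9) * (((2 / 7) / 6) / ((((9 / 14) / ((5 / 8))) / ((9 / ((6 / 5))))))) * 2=-1004109875 / 39261024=-25.58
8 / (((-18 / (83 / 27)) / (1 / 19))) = -332 / 4617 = -0.07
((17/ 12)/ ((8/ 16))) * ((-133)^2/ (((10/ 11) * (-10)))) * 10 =-55130.72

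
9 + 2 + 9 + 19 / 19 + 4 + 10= 35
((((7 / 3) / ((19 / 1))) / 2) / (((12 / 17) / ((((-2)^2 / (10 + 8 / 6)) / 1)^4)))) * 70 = 8820 / 93347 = 0.09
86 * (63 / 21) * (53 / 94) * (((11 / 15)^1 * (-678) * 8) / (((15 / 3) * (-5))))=135974256 / 5875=23144.55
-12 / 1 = -12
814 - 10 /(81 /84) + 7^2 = 23021 /27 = 852.63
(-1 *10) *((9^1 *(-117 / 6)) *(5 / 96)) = 91.41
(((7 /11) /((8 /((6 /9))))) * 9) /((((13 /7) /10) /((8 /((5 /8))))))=4704 /143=32.90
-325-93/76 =-24793/76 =-326.22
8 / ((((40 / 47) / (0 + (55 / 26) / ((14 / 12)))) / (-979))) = -1518429 / 91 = -16686.03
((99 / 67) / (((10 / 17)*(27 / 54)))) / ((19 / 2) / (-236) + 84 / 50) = 361080 / 117853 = 3.06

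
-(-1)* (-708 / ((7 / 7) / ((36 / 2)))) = -12744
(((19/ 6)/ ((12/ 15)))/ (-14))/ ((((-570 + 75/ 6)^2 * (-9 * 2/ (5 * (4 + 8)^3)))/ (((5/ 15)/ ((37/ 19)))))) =0.00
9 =9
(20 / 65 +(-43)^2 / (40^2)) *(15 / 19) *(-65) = -91311 / 1216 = -75.09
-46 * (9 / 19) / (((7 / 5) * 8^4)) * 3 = -3105 / 272384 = -0.01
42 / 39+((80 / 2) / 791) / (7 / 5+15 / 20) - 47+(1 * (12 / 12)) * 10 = -15873671 / 442169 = -35.90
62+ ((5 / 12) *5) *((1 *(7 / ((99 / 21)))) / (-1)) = 23327 / 396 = 58.91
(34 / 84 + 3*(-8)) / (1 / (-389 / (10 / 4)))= 385499 / 105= 3671.42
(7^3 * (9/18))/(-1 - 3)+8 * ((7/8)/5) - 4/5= -1691/40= -42.28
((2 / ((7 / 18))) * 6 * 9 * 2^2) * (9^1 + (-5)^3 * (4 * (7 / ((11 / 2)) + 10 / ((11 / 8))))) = -4736391.90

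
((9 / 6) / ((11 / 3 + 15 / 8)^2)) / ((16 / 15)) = 810 / 17689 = 0.05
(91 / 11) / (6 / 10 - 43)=-455 / 2332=-0.20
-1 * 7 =-7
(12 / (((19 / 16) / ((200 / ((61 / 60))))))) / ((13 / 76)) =9216000 / 793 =11621.69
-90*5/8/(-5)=45/4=11.25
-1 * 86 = -86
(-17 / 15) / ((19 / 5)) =-17 / 57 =-0.30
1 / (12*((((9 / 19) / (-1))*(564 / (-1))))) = 19 / 60912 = 0.00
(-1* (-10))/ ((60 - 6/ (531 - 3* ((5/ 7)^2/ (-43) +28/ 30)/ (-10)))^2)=3132637877620729/ 1127325132459303840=0.00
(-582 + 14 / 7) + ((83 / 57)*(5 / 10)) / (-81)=-5355803 / 9234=-580.01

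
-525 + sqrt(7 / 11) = -524.20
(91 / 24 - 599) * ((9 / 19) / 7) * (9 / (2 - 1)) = -385695 / 1064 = -362.50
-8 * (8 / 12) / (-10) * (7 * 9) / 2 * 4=336 / 5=67.20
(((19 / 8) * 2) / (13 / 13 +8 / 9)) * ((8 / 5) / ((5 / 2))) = 684 / 425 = 1.61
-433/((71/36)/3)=-46764/71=-658.65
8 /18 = 4 /9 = 0.44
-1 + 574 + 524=1097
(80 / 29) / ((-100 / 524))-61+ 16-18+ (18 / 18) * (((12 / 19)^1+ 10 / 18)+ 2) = -1841476 / 24795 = -74.27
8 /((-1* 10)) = -4 /5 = -0.80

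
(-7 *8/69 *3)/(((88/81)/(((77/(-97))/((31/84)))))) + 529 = 36919565/69161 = 533.82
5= 5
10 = 10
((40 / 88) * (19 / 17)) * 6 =3.05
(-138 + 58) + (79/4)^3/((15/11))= 5346629/960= 5569.41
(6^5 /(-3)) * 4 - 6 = -10374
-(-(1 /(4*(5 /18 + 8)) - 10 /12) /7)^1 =-359 /3129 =-0.11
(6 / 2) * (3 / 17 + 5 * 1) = 264 / 17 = 15.53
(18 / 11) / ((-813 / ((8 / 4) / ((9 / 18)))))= -24 / 2981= -0.01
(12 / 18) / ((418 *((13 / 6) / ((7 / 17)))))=14 / 46189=0.00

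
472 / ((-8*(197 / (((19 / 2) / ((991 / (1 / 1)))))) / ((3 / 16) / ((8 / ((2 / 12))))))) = -1121 / 99956224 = -0.00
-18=-18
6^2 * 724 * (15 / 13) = 390960 / 13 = 30073.85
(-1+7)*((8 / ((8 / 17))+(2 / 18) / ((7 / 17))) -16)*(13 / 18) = 1040 / 189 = 5.50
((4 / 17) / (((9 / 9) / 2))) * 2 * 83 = 78.12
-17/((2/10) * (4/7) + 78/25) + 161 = 88151/566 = 155.74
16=16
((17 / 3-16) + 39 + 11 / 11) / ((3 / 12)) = 356 / 3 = 118.67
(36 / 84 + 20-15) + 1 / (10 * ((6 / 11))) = 2357 / 420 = 5.61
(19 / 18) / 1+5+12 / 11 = 7.15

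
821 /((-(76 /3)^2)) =-7389 /5776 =-1.28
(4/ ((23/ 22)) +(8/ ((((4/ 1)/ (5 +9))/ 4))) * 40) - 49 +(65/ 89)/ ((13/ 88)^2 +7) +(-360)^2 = 14919390405233/ 111309719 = 134034.93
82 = 82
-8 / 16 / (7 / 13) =-13 / 14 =-0.93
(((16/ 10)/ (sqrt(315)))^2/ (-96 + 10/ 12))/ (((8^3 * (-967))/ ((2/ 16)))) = 1/ 46381188000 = 0.00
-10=-10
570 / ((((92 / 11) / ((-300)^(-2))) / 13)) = 2717 / 276000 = 0.01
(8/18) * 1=4/9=0.44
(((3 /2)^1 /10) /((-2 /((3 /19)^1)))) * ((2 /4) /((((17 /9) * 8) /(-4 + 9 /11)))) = 567 /454784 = 0.00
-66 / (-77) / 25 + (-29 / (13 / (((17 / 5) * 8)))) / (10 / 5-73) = 143578 / 161525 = 0.89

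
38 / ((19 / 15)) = 30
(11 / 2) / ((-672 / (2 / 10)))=-11 / 6720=-0.00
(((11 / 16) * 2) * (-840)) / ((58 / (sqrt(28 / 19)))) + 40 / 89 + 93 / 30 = 3159 / 890 - 1155 * sqrt(133) / 551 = -20.62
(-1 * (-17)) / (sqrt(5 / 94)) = 17 * sqrt(470) / 5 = 73.71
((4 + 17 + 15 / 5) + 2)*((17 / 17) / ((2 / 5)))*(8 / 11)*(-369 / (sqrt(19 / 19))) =-191880 / 11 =-17443.64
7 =7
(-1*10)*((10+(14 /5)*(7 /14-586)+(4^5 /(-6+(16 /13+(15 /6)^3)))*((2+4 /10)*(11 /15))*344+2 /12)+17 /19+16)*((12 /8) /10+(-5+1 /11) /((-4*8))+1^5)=-204821318605753 /283153200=-723358.66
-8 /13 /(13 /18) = -144 /169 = -0.85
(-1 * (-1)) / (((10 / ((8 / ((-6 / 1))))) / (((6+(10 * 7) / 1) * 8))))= -81.07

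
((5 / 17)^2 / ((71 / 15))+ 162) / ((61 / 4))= 13297812 / 1251659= 10.62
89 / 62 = 1.44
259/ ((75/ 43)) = 11137/ 75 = 148.49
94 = 94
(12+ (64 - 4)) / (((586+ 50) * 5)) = 6 / 265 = 0.02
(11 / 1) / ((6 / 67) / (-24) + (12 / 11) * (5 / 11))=22.35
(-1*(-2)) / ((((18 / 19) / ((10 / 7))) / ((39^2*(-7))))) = -32110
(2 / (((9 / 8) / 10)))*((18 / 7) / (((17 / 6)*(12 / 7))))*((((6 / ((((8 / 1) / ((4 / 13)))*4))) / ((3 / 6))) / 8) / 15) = 2 / 221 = 0.01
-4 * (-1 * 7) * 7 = 196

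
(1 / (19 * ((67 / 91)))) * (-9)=-819 / 1273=-0.64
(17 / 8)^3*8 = 4913 / 64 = 76.77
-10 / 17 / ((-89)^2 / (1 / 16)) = -5 / 1077256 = -0.00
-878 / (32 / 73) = -32047 / 16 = -2002.94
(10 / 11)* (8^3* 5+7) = 25670 / 11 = 2333.64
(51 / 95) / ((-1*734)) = -51 / 69730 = -0.00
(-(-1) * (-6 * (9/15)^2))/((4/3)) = -1.62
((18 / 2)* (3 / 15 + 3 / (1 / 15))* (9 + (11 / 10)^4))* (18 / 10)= 957779073 / 125000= 7662.23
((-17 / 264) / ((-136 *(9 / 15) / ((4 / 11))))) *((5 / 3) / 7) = 25 / 365904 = 0.00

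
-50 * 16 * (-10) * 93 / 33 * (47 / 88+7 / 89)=13814.56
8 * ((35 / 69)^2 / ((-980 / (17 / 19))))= -170 / 90459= -0.00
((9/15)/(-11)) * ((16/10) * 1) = -24/275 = -0.09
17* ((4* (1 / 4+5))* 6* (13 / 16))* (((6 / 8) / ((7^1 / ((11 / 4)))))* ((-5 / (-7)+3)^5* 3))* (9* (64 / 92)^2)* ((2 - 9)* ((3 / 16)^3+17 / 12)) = -47189477.17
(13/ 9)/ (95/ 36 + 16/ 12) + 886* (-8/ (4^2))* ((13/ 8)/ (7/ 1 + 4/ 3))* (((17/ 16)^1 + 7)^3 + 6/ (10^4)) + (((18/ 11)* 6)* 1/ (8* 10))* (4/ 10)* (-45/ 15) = -254981451091567/ 5632000000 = -45273.70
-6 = -6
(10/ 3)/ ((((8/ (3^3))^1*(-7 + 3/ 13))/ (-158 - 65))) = 130455/ 352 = 370.61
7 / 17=0.41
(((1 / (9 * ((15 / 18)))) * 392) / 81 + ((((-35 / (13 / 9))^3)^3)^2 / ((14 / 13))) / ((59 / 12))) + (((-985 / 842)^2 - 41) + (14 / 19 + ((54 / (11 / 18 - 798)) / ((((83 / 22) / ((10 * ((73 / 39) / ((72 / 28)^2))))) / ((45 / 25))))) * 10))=15581814065411004982251538023941693360129622940237451007213157 / 9950933867136490378531854242235818820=1565864498092064301745134.00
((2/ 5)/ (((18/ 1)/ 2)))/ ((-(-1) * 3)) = 2/ 135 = 0.01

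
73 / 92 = 0.79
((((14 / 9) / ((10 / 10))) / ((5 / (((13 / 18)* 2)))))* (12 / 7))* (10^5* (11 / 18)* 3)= 11440000 / 81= 141234.57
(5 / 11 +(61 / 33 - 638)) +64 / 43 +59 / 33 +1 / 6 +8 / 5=-8948981 / 14190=-630.65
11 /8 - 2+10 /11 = 25 /88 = 0.28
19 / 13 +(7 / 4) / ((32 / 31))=5253 / 1664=3.16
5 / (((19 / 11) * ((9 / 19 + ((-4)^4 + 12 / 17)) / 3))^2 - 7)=1573605 / 6898255714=0.00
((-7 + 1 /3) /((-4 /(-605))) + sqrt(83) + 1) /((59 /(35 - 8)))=-27198 /59 + 27 * sqrt(83) /59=-456.81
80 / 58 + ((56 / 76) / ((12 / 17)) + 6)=27847 / 3306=8.42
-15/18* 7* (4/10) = -7/3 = -2.33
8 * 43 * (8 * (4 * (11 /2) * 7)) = 423808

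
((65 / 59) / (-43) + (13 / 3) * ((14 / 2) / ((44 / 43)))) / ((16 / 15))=49593505 / 1786048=27.77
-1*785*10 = -7850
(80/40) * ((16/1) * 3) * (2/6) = 32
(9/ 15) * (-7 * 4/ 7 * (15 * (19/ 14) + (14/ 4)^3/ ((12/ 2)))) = -66.01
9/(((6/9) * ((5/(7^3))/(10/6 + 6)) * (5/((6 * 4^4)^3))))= 128649504227328/25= 5145980169093.12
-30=-30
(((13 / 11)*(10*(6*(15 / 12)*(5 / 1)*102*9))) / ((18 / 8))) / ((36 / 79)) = 4364750 / 11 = 396795.45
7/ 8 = 0.88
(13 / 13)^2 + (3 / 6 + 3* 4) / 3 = 31 / 6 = 5.17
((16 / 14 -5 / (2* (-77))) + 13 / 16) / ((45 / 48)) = 2449 / 1155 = 2.12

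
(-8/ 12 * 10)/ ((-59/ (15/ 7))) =100/ 413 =0.24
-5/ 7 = -0.71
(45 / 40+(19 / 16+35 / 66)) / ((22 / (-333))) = -166611 / 3872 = -43.03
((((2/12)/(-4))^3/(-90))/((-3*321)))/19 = -1/22764395520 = -0.00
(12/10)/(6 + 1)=6/35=0.17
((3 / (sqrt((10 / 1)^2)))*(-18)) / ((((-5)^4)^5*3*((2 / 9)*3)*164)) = -27 / 156402587890625000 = -0.00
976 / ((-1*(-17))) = 976 / 17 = 57.41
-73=-73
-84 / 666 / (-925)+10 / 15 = 68464 / 102675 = 0.67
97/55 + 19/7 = 1724/385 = 4.48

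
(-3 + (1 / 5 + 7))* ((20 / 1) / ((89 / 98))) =8232 / 89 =92.49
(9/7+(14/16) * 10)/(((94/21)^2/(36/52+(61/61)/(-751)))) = 59712219/172531736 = 0.35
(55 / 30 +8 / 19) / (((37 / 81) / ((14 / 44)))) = 48573 / 30932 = 1.57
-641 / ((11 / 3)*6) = -641 / 22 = -29.14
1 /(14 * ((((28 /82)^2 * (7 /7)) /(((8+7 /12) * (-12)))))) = -173143 /2744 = -63.10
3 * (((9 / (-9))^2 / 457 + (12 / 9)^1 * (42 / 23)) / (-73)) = -76845 / 767303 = -0.10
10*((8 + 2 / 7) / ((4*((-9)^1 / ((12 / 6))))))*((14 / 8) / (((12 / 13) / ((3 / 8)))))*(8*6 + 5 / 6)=-552305 / 3456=-159.81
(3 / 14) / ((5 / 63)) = 27 / 10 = 2.70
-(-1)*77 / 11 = 7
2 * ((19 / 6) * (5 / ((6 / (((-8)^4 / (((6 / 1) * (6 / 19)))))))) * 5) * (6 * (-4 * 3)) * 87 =-1072025600 / 3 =-357341866.67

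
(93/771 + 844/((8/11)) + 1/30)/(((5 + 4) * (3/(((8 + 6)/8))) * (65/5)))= 31320247/5412420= 5.79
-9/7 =-1.29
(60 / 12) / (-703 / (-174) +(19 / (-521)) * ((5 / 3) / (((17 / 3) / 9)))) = 7705590 / 6077701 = 1.27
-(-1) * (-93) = -93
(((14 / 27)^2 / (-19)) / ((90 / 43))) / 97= -4214 / 60459615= -0.00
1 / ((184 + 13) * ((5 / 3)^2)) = 9 / 4925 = 0.00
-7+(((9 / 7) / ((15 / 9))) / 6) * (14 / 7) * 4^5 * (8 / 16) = 4363 / 35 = 124.66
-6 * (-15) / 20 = 9 / 2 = 4.50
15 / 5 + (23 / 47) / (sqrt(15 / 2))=23 * sqrt(30) / 705 + 3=3.18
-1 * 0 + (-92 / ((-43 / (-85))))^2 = 61152400 / 1849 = 33073.23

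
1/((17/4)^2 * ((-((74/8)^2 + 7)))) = -256/428009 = -0.00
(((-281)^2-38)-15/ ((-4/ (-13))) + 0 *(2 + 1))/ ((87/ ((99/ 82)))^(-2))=446024734337/ 1089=409572758.80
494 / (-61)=-494 / 61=-8.10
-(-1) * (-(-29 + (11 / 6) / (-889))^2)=-841.12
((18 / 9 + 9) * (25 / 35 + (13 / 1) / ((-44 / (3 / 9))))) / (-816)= -569 / 68544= -0.01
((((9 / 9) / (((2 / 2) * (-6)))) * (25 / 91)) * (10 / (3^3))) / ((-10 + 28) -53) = 25 / 51597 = 0.00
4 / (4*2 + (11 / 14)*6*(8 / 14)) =49 / 131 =0.37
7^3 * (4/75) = 1372/75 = 18.29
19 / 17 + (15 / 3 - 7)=-15 / 17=-0.88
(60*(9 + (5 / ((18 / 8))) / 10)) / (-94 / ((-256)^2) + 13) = 54394880 / 1277811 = 42.57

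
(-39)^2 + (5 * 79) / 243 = 369998 / 243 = 1522.63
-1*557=-557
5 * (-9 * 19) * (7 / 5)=-1197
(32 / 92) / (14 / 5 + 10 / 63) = 630 / 5359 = 0.12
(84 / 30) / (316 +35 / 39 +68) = 546 / 75055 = 0.01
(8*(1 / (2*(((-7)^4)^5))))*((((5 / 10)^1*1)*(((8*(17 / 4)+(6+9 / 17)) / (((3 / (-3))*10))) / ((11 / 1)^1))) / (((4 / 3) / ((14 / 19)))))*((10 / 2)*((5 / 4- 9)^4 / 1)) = -1908917907 / 20736140591938957864448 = -0.00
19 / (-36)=-19 / 36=-0.53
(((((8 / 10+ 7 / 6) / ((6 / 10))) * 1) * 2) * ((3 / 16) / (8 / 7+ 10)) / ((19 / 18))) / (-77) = -59 / 43472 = -0.00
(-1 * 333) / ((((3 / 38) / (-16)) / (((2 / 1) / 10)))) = 67488 / 5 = 13497.60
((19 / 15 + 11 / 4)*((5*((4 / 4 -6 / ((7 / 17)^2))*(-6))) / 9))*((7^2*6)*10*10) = 13536166.67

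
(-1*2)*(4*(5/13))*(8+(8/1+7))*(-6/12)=35.38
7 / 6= 1.17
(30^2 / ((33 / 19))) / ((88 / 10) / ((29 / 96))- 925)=-826500 / 1428911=-0.58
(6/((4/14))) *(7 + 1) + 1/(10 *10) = 16801/100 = 168.01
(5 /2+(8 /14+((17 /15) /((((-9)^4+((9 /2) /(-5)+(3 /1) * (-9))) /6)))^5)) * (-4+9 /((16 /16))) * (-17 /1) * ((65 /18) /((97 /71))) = -2019821398727559914625125 /2927023150317035830956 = -690.06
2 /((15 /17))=34 /15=2.27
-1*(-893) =893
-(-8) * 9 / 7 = 72 / 7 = 10.29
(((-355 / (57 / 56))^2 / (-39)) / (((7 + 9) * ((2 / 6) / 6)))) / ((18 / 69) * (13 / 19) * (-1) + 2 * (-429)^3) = 20290025 / 913089798504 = 0.00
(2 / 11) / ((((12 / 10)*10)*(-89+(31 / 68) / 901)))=-30634 / 179943093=-0.00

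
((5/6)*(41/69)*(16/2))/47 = 820/9729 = 0.08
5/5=1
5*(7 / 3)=35 / 3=11.67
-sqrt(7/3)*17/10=-17*sqrt(21)/30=-2.60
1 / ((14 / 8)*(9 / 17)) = 68 / 63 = 1.08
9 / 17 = 0.53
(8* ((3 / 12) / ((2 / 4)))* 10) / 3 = 40 / 3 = 13.33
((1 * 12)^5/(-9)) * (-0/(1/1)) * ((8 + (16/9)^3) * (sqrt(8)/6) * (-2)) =0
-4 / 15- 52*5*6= -23404 / 15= -1560.27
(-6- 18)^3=-13824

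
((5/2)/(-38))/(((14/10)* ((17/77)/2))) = -275/646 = -0.43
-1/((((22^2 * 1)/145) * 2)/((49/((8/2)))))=-7105/3872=-1.83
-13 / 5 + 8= 27 / 5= 5.40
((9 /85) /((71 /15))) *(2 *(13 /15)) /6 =39 /6035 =0.01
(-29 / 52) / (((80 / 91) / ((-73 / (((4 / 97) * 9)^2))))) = 139431971 / 414720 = 336.21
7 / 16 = 0.44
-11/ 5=-2.20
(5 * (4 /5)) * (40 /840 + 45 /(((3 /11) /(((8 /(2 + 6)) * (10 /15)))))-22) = 7396 /21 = 352.19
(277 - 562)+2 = -283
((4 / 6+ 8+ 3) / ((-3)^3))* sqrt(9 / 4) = -35 / 54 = -0.65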